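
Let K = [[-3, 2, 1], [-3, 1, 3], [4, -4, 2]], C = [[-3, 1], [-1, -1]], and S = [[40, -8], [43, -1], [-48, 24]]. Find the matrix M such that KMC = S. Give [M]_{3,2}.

Isolating M: multiply by K⁻¹ from the left and C⁻¹ from the right, so M = K⁻¹SC⁻¹.
K has determinant 2; K⁻¹ = [[7, -4, 5/2], [9, -5, 3], [4, -2, 3/2]].
det C = 4; the adjugate gives C⁻¹ = [[-1/4, -1/4], [1/4, -3/4]].
K⁻¹S = [[-12, 8], [1, 5], [2, 6]].
M = (K⁻¹S)C⁻¹ = [[5, -3], [1, -4], [1, -5]].

-5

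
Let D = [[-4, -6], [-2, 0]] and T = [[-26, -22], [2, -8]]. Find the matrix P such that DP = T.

P = [[-1, 4], [5, 1]]

Since D multiplies P on the left, P = D⁻¹T.
det D = -12, so D⁻¹ = [[0, -1/2], [-1/6, 1/3]].
P = D⁻¹T = [[0, -1/2], [-1/6, 1/3]] · [[-26, -22], [2, -8]] = [[-1, 4], [5, 1]].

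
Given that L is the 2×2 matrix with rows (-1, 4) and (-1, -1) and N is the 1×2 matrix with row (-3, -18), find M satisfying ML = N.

Right-multiplying both sides by L⁻¹ gives M = NL⁻¹.
L has determinant 5; L⁻¹ = [[-1/5, -4/5], [1/5, -1/5]].
M = NL⁻¹ = [[-3, -18]] · [[-1/5, -4/5], [1/5, -1/5]] = [[-3, 6]].

M = [[-3, 6]]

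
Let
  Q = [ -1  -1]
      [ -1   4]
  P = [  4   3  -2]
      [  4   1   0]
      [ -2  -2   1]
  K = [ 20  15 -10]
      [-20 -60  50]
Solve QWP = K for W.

W = [[0, -4, -2], [-5, 4, 2]]

Isolating W: multiply by Q⁻¹ from the left and P⁻¹ from the right, so W = Q⁻¹KP⁻¹.
Q has determinant -5; Q⁻¹ = [[-4/5, -1/5], [-1/5, 1/5]].
det P = 4, so P⁻¹ = [[1/4, 1/4, 1/2], [-1, 0, -2], [-3/2, 1/2, -2]].
Q⁻¹K = [[-12, 0, -2], [-8, -15, 12]].
W = (Q⁻¹K)P⁻¹ = [[0, -4, -2], [-5, 4, 2]].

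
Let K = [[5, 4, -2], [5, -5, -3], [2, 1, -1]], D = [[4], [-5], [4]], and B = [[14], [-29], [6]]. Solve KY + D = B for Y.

KY = B − D = [[10], [-24], [2]].
Left-multiplying both sides by K⁻¹ gives Y = K⁻¹(B − D).
K has determinant 6; K⁻¹ = [[4/3, 1/3, -11/3], [-1/6, -1/6, 5/6], [5/2, 1/2, -15/2]].
Y = K⁻¹(B − D) = [[-2], [4], [-2]].

Y = [[-2], [4], [-2]]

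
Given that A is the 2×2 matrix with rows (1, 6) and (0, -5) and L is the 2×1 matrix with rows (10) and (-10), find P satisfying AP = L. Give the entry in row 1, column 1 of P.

A is on the left of P, so left-multiply by A⁻¹: P = A⁻¹L.
det A = -5; the adjugate gives A⁻¹ = [[1, 6/5], [0, -1/5]].
P = A⁻¹L = [[1, 6/5], [0, -1/5]] · [[10], [-10]] = [[-2], [2]].

-2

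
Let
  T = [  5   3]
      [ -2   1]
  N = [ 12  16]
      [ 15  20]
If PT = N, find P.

T is on the right of P, so right-multiply by T⁻¹: P = NT⁻¹.
det T = 11; the adjugate gives T⁻¹ = [[1/11, -3/11], [2/11, 5/11]].
P = NT⁻¹ = [[12, 16], [15, 20]] · [[1/11, -3/11], [2/11, 5/11]] = [[4, 4], [5, 5]].

P = [[4, 4], [5, 5]]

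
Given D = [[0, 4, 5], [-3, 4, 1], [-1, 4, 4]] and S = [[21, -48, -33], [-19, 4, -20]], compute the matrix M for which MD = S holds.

Since D sits to the right of M, M = SD⁻¹.
D has determinant 4; D⁻¹ = [[3, 1, -4], [11/4, 5/4, -15/4], [-2, -1, 3]].
M = SD⁻¹ = [[21, -48, -33], [-19, 4, -20]] · [[3, 1, -4], [11/4, 5/4, -15/4], [-2, -1, 3]] = [[-3, -6, -3], [-6, 6, 1]].

M = [[-3, -6, -3], [-6, 6, 1]]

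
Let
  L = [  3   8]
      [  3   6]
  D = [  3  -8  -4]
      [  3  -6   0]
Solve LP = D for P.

Left-multiplying both sides by L⁻¹ gives P = L⁻¹D.
L has determinant -6; L⁻¹ = [[-1, 4/3], [1/2, -1/2]].
P = L⁻¹D = [[-1, 4/3], [1/2, -1/2]] · [[3, -8, -4], [3, -6, 0]] = [[1, 0, 4], [0, -1, -2]].

P = [[1, 0, 4], [0, -1, -2]]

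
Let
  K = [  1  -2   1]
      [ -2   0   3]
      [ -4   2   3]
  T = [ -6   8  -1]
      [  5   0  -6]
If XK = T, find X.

X = [[-4, 1, 0], [-3, 2, -3]]

K is on the right of X, so right-multiply by K⁻¹: X = TK⁻¹.
det K = 2; the adjugate gives K⁻¹ = [[-3, 4, -3], [-3, 7/2, -5/2], [-2, 3, -2]].
X = TK⁻¹ = [[-6, 8, -1], [5, 0, -6]] · [[-3, 4, -3], [-3, 7/2, -5/2], [-2, 3, -2]] = [[-4, 1, 0], [-3, 2, -3]].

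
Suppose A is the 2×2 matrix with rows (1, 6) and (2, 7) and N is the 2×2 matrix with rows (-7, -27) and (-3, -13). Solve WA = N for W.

A is on the right of W, so right-multiply by A⁻¹: W = NA⁻¹.
A has determinant -5; A⁻¹ = [[-7/5, 6/5], [2/5, -1/5]].
W = NA⁻¹ = [[-7, -27], [-3, -13]] · [[-7/5, 6/5], [2/5, -1/5]] = [[-1, -3], [-1, -1]].

W = [[-1, -3], [-1, -1]]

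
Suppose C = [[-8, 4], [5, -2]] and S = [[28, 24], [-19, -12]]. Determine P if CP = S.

P = [[-5, 0], [-3, 6]]

Since C multiplies P on the left, P = C⁻¹S.
C has determinant -4; C⁻¹ = [[1/2, 1], [5/4, 2]].
P = C⁻¹S = [[1/2, 1], [5/4, 2]] · [[28, 24], [-19, -12]] = [[-5, 0], [-3, 6]].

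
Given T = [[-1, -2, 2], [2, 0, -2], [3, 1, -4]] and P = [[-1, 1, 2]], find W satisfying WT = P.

Since T sits to the right of W, W = PT⁻¹.
T has determinant -2; T⁻¹ = [[-1, 3, -2], [-1, 1, -1], [-1, 5/2, -2]].
W = PT⁻¹ = [[-1, 1, 2]] · [[-1, 3, -2], [-1, 1, -1], [-1, 5/2, -2]] = [[-2, 3, -3]].

W = [[-2, 3, -3]]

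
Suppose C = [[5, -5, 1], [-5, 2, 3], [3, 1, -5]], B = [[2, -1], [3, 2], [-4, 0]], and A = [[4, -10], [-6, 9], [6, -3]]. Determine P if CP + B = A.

CP = A − B = [[2, -9], [-9, 7], [10, -3]].
C is on the left of P, so left-multiply by C⁻¹: P = C⁻¹(A − B).
C has determinant 4; C⁻¹ = [[-13/4, -6, -17/4], [-4, -7, -5], [-11/4, -5, -15/4]].
P = C⁻¹(A − B) = [[5, 0], [5, 2], [2, 1]].

P = [[5, 0], [5, 2], [2, 1]]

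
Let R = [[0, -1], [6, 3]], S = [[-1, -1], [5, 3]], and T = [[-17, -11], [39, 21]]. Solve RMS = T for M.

M = [[2, 0], [-2, 3]]

Isolating M: multiply by R⁻¹ from the left and S⁻¹ from the right, so M = R⁻¹TS⁻¹.
R has determinant 6; R⁻¹ = [[1/2, 1/6], [-1, 0]].
S has determinant 2; S⁻¹ = [[3/2, 1/2], [-5/2, -1/2]].
R⁻¹T = [[-2, -2], [17, 11]].
M = (R⁻¹T)S⁻¹ = [[2, 0], [-2, 3]].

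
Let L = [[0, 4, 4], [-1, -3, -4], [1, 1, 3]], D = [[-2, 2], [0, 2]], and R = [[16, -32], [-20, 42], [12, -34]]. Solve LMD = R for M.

Left-multiply by L⁻¹ and right-multiply by D⁻¹: M = L⁻¹RD⁻¹.
det L = 4, so L⁻¹ = [[-5/4, -2, -1], [-1/4, -1, -1], [1/2, 1, 1]].
det D = -4; the adjugate gives D⁻¹ = [[-1/2, 1/2], [0, 1/2]].
L⁻¹R = [[8, -10], [4, 0], [0, -8]].
M = (L⁻¹R)D⁻¹ = [[-4, -1], [-2, 2], [0, -4]].

M = [[-4, -1], [-2, 2], [0, -4]]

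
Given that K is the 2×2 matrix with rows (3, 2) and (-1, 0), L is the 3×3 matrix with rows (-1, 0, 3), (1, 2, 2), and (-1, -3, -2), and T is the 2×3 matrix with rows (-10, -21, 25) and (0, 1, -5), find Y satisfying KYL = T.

Y = [[1, 4, 3], [3, 3, 5]]

Left-multiply by K⁻¹ and right-multiply by L⁻¹: Y = K⁻¹TL⁻¹.
det K = 2, so K⁻¹ = [[0, -1], [1/2, 3/2]].
det L = -5, so L⁻¹ = [[-2/5, 9/5, 6/5], [0, -1, -1], [1/5, 3/5, 2/5]].
K⁻¹T = [[0, -1, 5], [-5, -9, 5]].
Y = (K⁻¹T)L⁻¹ = [[1, 4, 3], [3, 3, 5]].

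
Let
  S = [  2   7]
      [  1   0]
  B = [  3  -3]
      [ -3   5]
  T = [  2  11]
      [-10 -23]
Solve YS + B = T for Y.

Y = [[2, -5], [-4, 1]]

YS = T − B = [[-1, 14], [-7, -28]].
Right-multiplying both sides by S⁻¹ gives Y = (T − B)S⁻¹.
S has determinant -7; S⁻¹ = [[0, 1], [1/7, -2/7]].
Y = (T − B)S⁻¹ = [[2, -5], [-4, 1]].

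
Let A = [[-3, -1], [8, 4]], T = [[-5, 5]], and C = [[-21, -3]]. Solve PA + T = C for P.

P = [[0, -2]]

PA = C − T = [[-16, -8]].
Right-multiplying both sides by A⁻¹ gives P = (C − T)A⁻¹.
det A = -4; the adjugate gives A⁻¹ = [[-1, -1/4], [2, 3/4]].
P = (C − T)A⁻¹ = [[0, -2]].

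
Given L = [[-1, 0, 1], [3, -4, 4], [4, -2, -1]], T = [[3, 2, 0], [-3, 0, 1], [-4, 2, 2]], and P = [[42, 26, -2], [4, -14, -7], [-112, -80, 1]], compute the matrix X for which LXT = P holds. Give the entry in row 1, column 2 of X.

3

Left-multiply by L⁻¹ and right-multiply by T⁻¹: X = L⁻¹PT⁻¹.
det L = -2; the adjugate gives L⁻¹ = [[-6, 1, -2], [-19/2, 3/2, -7/2], [-5, 1, -2]].
det T = -2, so T⁻¹ = [[1, 2, -1], [-1, -3, 3/2], [3, 7, -3]].
L⁻¹P = [[-24, -10, 3], [-1, 12, 5], [18, 16, 1]].
X = (L⁻¹P)T⁻¹ = [[-5, 3, 0], [2, -3, 4], [5, -5, 3]].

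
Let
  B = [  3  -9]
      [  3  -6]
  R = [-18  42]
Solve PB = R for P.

P = [[-2, -4]]

B is on the right of P, so right-multiply by B⁻¹: P = RB⁻¹.
det B = 9, so B⁻¹ = [[-2/3, 1], [-1/3, 1/3]].
P = RB⁻¹ = [[-18, 42]] · [[-2/3, 1], [-1/3, 1/3]] = [[-2, -4]].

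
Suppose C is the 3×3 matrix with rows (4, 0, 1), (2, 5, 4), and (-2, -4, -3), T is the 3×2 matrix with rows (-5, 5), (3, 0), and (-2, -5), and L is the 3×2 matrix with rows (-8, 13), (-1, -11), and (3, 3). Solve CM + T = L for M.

M = [[-2, 2], [-4, -3], [5, 0]]

CM = L − T = [[-3, 8], [-4, -11], [5, 8]].
Left-multiplying both sides by C⁻¹ gives M = C⁻¹(L − T).
C has determinant 6; C⁻¹ = [[1/6, -2/3, -5/6], [-1/3, -5/3, -7/3], [1/3, 8/3, 10/3]].
M = C⁻¹(L − T) = [[-2, 2], [-4, -3], [5, 0]].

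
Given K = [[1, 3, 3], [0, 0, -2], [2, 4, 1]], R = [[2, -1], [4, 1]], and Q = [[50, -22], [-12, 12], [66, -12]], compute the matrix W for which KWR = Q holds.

W = [[5, 4], [1, 0], [5, -1]]

Isolating W: multiply by K⁻¹ from the left and R⁻¹ from the right, so W = K⁻¹QR⁻¹.
det K = -4; the adjugate gives K⁻¹ = [[-2, -9/4, 3/2], [1, 5/4, -1/2], [0, -1/2, 0]].
R has determinant 6; R⁻¹ = [[1/6, 1/6], [-2/3, 1/3]].
K⁻¹Q = [[26, -1], [2, -1], [6, -6]].
W = (K⁻¹Q)R⁻¹ = [[5, 4], [1, 0], [5, -1]].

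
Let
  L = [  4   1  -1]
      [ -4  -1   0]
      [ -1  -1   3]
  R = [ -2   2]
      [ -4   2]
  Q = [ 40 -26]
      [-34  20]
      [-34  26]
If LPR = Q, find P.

P = [[-1, -1], [1, -3], [3, 0]]

Isolating P: multiply by L⁻¹ from the left and R⁻¹ from the right, so P = L⁻¹QR⁻¹.
L has determinant -3; L⁻¹ = [[1, 2/3, 1/3], [-4, -11/3, -4/3], [-1, -1, 0]].
det R = 4; the adjugate gives R⁻¹ = [[1/2, -1/2], [1, -1/2]].
L⁻¹Q = [[6, -4], [10, -4], [-6, 6]].
P = (L⁻¹Q)R⁻¹ = [[-1, -1], [1, -3], [3, 0]].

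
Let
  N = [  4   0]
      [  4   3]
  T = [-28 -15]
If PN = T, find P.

Right-multiplying both sides by N⁻¹ gives P = TN⁻¹.
N has determinant 12; N⁻¹ = [[1/4, 0], [-1/3, 1/3]].
P = TN⁻¹ = [[-28, -15]] · [[1/4, 0], [-1/3, 1/3]] = [[-2, -5]].

P = [[-2, -5]]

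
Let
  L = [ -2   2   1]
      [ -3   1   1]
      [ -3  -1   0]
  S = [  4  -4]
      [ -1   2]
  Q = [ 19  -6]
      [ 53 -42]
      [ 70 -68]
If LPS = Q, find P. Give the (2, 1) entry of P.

-3

Isolating P: multiply by L⁻¹ from the left and S⁻¹ from the right, so P = L⁻¹QS⁻¹.
det L = -2; the adjugate gives L⁻¹ = [[-1/2, 1/2, -1/2], [3/2, -3/2, 1/2], [-3, 4, -2]].
det S = 4, so S⁻¹ = [[1/2, 1], [1/4, 1]].
L⁻¹Q = [[-18, 16], [-16, 20], [15, -14]].
P = (L⁻¹Q)S⁻¹ = [[-5, -2], [-3, 4], [4, 1]].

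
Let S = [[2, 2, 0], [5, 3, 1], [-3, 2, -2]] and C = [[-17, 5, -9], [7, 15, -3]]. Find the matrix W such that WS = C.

S is on the right of W, so right-multiply by S⁻¹: W = CS⁻¹.
S has determinant -2; S⁻¹ = [[4, -2, -1], [-7/2, 2, 1], [-19/2, 5, 2]].
W = CS⁻¹ = [[-17, 5, -9], [7, 15, -3]] · [[4, -2, -1], [-7/2, 2, 1], [-19/2, 5, 2]] = [[0, -1, 4], [4, 1, 2]].

W = [[0, -1, 4], [4, 1, 2]]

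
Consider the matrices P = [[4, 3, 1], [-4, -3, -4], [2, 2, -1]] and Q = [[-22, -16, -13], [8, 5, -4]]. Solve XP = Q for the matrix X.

X = [[-4, 2, 1], [6, 3, -2]]

P is on the right of X, so right-multiply by P⁻¹: X = QP⁻¹.
det P = 6; the adjugate gives P⁻¹ = [[11/6, 5/6, -3/2], [-2, -1, 2], [-1/3, -1/3, 0]].
X = QP⁻¹ = [[-22, -16, -13], [8, 5, -4]] · [[11/6, 5/6, -3/2], [-2, -1, 2], [-1/3, -1/3, 0]] = [[-4, 2, 1], [6, 3, -2]].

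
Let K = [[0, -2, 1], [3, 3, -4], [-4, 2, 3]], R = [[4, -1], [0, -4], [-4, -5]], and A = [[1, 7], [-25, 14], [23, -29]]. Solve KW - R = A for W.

W = [[-5, 3], [-2, -5], [1, -4]]

KW = A + R = [[5, 6], [-25, 10], [19, -34]].
Since K multiplies W on the left, W = K⁻¹(A + R).
det K = 4; the adjugate gives K⁻¹ = [[17/4, 2, 5/4], [7/4, 1, 3/4], [9/2, 2, 3/2]].
W = K⁻¹(A + R) = [[-5, 3], [-2, -5], [1, -4]].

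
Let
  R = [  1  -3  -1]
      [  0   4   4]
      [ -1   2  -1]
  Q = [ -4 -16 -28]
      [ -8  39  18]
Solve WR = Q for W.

W = [[0, -6, 4], [-3, 5, 5]]

R is on the right of W, so right-multiply by R⁻¹: W = QR⁻¹.
det R = -4, so R⁻¹ = [[3, 5/4, 2], [1, 1/2, 1], [-1, -1/4, -1]].
W = QR⁻¹ = [[-4, -16, -28], [-8, 39, 18]] · [[3, 5/4, 2], [1, 1/2, 1], [-1, -1/4, -1]] = [[0, -6, 4], [-3, 5, 5]].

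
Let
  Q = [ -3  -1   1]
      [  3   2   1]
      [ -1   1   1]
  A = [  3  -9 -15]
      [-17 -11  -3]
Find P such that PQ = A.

P = [[-6, -6, -3], [2, -4, -1]]

Q is on the right of P, so right-multiply by Q⁻¹: P = AQ⁻¹.
det Q = 6; the adjugate gives Q⁻¹ = [[1/6, 1/3, -1/2], [-2/3, -1/3, 1], [5/6, 2/3, -1/2]].
P = AQ⁻¹ = [[3, -9, -15], [-17, -11, -3]] · [[1/6, 1/3, -1/2], [-2/3, -1/3, 1], [5/6, 2/3, -1/2]] = [[-6, -6, -3], [2, -4, -1]].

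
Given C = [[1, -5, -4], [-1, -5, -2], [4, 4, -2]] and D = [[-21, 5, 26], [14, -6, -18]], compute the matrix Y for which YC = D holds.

Since C sits to the right of Y, Y = DC⁻¹.
C has determinant 4; C⁻¹ = [[9/2, -13/2, -5/2], [-5/2, 7/2, 3/2], [4, -6, -5/2]].
Y = DC⁻¹ = [[-21, 5, 26], [14, -6, -18]] · [[9/2, -13/2, -5/2], [-5/2, 7/2, 3/2], [4, -6, -5/2]] = [[-3, -2, -5], [6, -4, 1]].

Y = [[-3, -2, -5], [6, -4, 1]]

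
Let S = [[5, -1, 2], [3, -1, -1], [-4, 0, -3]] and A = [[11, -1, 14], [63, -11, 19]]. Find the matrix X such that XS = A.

S is on the right of X, so right-multiply by S⁻¹: X = AS⁻¹.
det S = -6; the adjugate gives S⁻¹ = [[-1/2, 1/2, -1/2], [-13/6, 7/6, -11/6], [2/3, -2/3, 1/3]].
X = AS⁻¹ = [[11, -1, 14], [63, -11, 19]] · [[-1/2, 1/2, -1/2], [-13/6, 7/6, -11/6], [2/3, -2/3, 1/3]] = [[6, -5, 1], [5, 6, -5]].

X = [[6, -5, 1], [5, 6, -5]]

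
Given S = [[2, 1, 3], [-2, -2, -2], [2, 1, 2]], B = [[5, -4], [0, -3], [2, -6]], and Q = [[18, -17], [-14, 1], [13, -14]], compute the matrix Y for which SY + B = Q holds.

SY = Q − B = [[13, -13], [-14, 4], [11, -8]].
Left-multiplying both sides by S⁻¹ gives Y = S⁻¹(Q − B).
det S = 2, so S⁻¹ = [[-1, 1/2, 2], [0, -1, -1], [1, 0, -1]].
Y = S⁻¹(Q − B) = [[2, -1], [3, 4], [2, -5]].

Y = [[2, -1], [3, 4], [2, -5]]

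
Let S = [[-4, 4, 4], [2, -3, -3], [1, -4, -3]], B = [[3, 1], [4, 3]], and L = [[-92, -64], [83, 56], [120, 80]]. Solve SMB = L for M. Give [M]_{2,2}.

Isolating M: multiply by S⁻¹ from the left and B⁻¹ from the right, so M = S⁻¹LB⁻¹.
det S = 4; the adjugate gives S⁻¹ = [[-3/4, -1, 0], [3/4, 2, -1], [-5/4, -3, 1]].
det B = 5, so B⁻¹ = [[3/5, -1/5], [-4/5, 3/5]].
S⁻¹L = [[-14, -8], [-23, -16], [-14, -8]].
M = (S⁻¹L)B⁻¹ = [[-2, -2], [-1, -5], [-2, -2]].

-5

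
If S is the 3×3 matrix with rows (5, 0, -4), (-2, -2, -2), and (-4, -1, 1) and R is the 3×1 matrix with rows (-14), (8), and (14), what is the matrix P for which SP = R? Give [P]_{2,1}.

S is on the left of P, so left-multiply by S⁻¹: P = S⁻¹R.
S has determinant 4; S⁻¹ = [[-1, 1, -2], [5/2, -11/4, 9/2], [-3/2, 5/4, -5/2]].
P = S⁻¹R = [[-1, 1, -2], [5/2, -11/4, 9/2], [-3/2, 5/4, -5/2]] · [[-14], [8], [14]] = [[-6], [6], [-4]].

6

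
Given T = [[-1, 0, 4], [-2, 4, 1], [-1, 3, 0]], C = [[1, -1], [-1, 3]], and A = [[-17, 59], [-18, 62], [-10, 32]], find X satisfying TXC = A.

X = [[-4, -5], [-1, 2], [0, 4]]

Isolating X: multiply by T⁻¹ from the left and C⁻¹ from the right, so X = T⁻¹AC⁻¹.
det T = -5; the adjugate gives T⁻¹ = [[3/5, -12/5, 16/5], [1/5, -4/5, 7/5], [2/5, -3/5, 4/5]].
C has determinant 2; C⁻¹ = [[3/2, 1/2], [1/2, 1/2]].
T⁻¹A = [[1, -11], [-3, 7], [-4, 12]].
X = (T⁻¹A)C⁻¹ = [[-4, -5], [-1, 2], [0, 4]].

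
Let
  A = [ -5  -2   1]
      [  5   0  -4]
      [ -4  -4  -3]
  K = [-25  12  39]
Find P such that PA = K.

Since A sits to the right of P, P = KA⁻¹.
A has determinant -2; A⁻¹ = [[8, 5, -4], [-31/2, -19/2, 15/2], [10, 6, -5]].
P = KA⁻¹ = [[-25, 12, 39]] · [[8, 5, -4], [-31/2, -19/2, 15/2], [10, 6, -5]] = [[4, -5, -5]].

P = [[4, -5, -5]]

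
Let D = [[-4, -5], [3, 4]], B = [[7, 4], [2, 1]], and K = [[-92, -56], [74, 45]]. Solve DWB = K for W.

W = D⁻¹KB⁻¹ (apply D⁻¹ on the left and B⁻¹ on the right).
det D = -1; the adjugate gives D⁻¹ = [[-4, -5], [3, 4]].
det B = -1; the adjugate gives B⁻¹ = [[-1, 4], [2, -7]].
D⁻¹K = [[-2, -1], [20, 12]].
W = (D⁻¹K)B⁻¹ = [[0, -1], [4, -4]].

W = [[0, -1], [4, -4]]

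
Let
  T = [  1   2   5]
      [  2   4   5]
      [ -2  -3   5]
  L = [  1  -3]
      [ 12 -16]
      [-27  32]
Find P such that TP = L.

P = [[1, -5], [5, -4], [-2, 2]]

T is on the left of P, so left-multiply by T⁻¹: P = T⁻¹L.
T has determinant 5; T⁻¹ = [[7, -5, -2], [-4, 3, 1], [2/5, -1/5, 0]].
P = T⁻¹L = [[7, -5, -2], [-4, 3, 1], [2/5, -1/5, 0]] · [[1, -3], [12, -16], [-27, 32]] = [[1, -5], [5, -4], [-2, 2]].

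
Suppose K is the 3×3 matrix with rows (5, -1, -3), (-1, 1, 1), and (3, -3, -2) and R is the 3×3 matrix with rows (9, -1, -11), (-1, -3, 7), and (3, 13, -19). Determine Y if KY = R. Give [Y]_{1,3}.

0

K is on the left of Y, so left-multiply by K⁻¹: Y = K⁻¹R.
K has determinant 4; K⁻¹ = [[1/4, 7/4, 1/2], [1/4, -1/4, -1/2], [0, 3, 1]].
Y = K⁻¹R = [[1/4, 7/4, 1/2], [1/4, -1/4, -1/2], [0, 3, 1]] · [[9, -1, -11], [-1, -3, 7], [3, 13, -19]] = [[2, 1, 0], [1, -6, 5], [0, 4, 2]].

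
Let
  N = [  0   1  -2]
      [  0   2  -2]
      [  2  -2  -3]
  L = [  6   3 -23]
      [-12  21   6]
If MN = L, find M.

Right-multiplying both sides by N⁻¹ gives M = LN⁻¹.
det N = 4; the adjugate gives N⁻¹ = [[-5/2, 7/4, 1/2], [-1, 1, 0], [-1, 1/2, 0]].
M = LN⁻¹ = [[6, 3, -23], [-12, 21, 6]] · [[-5/2, 7/4, 1/2], [-1, 1, 0], [-1, 1/2, 0]] = [[5, 2, 3], [3, 3, -6]].

M = [[5, 2, 3], [3, 3, -6]]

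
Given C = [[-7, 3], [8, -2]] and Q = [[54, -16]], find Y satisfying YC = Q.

Y = [[-2, 5]]

Right-multiplying both sides by C⁻¹ gives Y = QC⁻¹.
C has determinant -10; C⁻¹ = [[1/5, 3/10], [4/5, 7/10]].
Y = QC⁻¹ = [[54, -16]] · [[1/5, 3/10], [4/5, 7/10]] = [[-2, 5]].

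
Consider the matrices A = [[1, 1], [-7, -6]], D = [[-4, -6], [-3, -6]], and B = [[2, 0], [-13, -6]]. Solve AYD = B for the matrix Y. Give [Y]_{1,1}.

Y = A⁻¹BD⁻¹ (apply A⁻¹ on the left and D⁻¹ on the right).
det A = 1; the adjugate gives A⁻¹ = [[-6, -1], [7, 1]].
det D = 6; the adjugate gives D⁻¹ = [[-1, 1], [1/2, -2/3]].
A⁻¹B = [[1, 6], [1, -6]].
Y = (A⁻¹B)D⁻¹ = [[2, -3], [-4, 5]].

2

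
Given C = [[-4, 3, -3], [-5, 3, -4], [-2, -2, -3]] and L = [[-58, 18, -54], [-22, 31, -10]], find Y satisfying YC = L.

Y = [[4, 6, 6], [3, 4, -5]]

Right-multiplying both sides by C⁻¹ gives Y = LC⁻¹.
C has determinant -1; C⁻¹ = [[17, -15, 3], [7, -6, 1], [-16, 14, -3]].
Y = LC⁻¹ = [[-58, 18, -54], [-22, 31, -10]] · [[17, -15, 3], [7, -6, 1], [-16, 14, -3]] = [[4, 6, 6], [3, 4, -5]].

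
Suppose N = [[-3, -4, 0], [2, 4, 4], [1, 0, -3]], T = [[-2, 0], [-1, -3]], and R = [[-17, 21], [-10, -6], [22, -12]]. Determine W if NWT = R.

W = [[-4, 1], [0, 1], [3, -1]]

Left-multiply by N⁻¹ and right-multiply by T⁻¹: W = N⁻¹RT⁻¹.
det N = -4; the adjugate gives N⁻¹ = [[3, 3, 4], [-5/2, -9/4, -3], [1, 1, 1]].
det T = 6, so T⁻¹ = [[-1/2, 0], [1/6, -1/3]].
N⁻¹R = [[7, -3], [-1, -3], [-5, 3]].
W = (N⁻¹R)T⁻¹ = [[-4, 1], [0, 1], [3, -1]].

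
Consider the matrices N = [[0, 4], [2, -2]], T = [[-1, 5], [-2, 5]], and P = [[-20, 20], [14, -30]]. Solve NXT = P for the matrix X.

Isolating X: multiply by N⁻¹ from the left and T⁻¹ from the right, so X = N⁻¹PT⁻¹.
N has determinant -8; N⁻¹ = [[1/4, 1/2], [1/4, 0]].
det T = 5; the adjugate gives T⁻¹ = [[1, -1], [2/5, -1/5]].
N⁻¹P = [[2, -10], [-5, 5]].
X = (N⁻¹P)T⁻¹ = [[-2, 0], [-3, 4]].

X = [[-2, 0], [-3, 4]]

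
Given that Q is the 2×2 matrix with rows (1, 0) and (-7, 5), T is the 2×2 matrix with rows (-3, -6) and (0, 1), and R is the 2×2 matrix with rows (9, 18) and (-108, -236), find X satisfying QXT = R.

Left-multiply by Q⁻¹ and right-multiply by T⁻¹: X = Q⁻¹RT⁻¹.
det Q = 5, so Q⁻¹ = [[1, 0], [7/5, 1/5]].
T has determinant -3; T⁻¹ = [[-1/3, -2], [0, 1]].
Q⁻¹R = [[9, 18], [-9, -22]].
X = (Q⁻¹R)T⁻¹ = [[-3, 0], [3, -4]].

X = [[-3, 0], [3, -4]]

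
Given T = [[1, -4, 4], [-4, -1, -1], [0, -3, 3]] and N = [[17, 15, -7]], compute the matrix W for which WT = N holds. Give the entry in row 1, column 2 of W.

-4

Since T sits to the right of W, W = NT⁻¹.
det T = -6; the adjugate gives T⁻¹ = [[1, 0, -4/3], [-2, -1/2, 5/2], [-2, -1/2, 17/6]].
W = NT⁻¹ = [[17, 15, -7]] · [[1, 0, -4/3], [-2, -1/2, 5/2], [-2, -1/2, 17/6]] = [[1, -4, -5]].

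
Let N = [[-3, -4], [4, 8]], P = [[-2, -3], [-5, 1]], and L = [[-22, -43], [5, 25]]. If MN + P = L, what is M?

M = [[0, -5], [2, 4]]

MN = L − P = [[-20, -40], [10, 24]].
Since N sits to the right of M, M = (L − P)N⁻¹.
det N = -8, so N⁻¹ = [[-1, -1/2], [1/2, 3/8]].
M = (L − P)N⁻¹ = [[0, -5], [2, 4]].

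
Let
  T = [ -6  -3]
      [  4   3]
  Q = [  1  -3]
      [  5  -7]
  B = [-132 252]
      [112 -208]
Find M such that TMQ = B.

Left-multiply by T⁻¹ and right-multiply by Q⁻¹: M = T⁻¹BQ⁻¹.
det T = -6; the adjugate gives T⁻¹ = [[-1/2, -1/2], [2/3, 1]].
Q has determinant 8; Q⁻¹ = [[-7/8, 3/8], [-5/8, 1/8]].
T⁻¹B = [[10, -22], [24, -40]].
M = (T⁻¹B)Q⁻¹ = [[5, 1], [4, 4]].

M = [[5, 1], [4, 4]]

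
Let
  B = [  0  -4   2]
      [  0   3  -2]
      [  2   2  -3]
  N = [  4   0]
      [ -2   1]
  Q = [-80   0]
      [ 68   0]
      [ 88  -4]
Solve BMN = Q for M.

M = [[1, -2], [3, 0], [-4, 0]]

M = B⁻¹QN⁻¹ (apply B⁻¹ on the left and N⁻¹ on the right).
det B = 4; the adjugate gives B⁻¹ = [[-5/4, -2, 1/2], [-1, -1, 0], [-3/2, -2, 0]].
N has determinant 4; N⁻¹ = [[1/4, 0], [1/2, 1]].
B⁻¹Q = [[8, -2], [12, 0], [-16, 0]].
M = (B⁻¹Q)N⁻¹ = [[1, -2], [3, 0], [-4, 0]].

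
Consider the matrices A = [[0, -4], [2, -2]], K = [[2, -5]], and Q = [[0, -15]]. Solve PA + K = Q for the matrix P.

PA = Q − K = [[-2, -10]].
A is on the right of P, so right-multiply by A⁻¹: P = (Q − K)A⁻¹.
det A = 8, so A⁻¹ = [[-1/4, 1/2], [-1/4, 0]].
P = (Q − K)A⁻¹ = [[3, -1]].

P = [[3, -1]]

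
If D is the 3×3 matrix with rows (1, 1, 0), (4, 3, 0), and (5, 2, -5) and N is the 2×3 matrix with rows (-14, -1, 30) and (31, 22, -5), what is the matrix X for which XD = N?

D is on the right of X, so right-multiply by D⁻¹: X = ND⁻¹.
det D = 5; the adjugate gives D⁻¹ = [[-3, 1, 0], [4, -1, 0], [-7/5, 3/5, -1/5]].
X = ND⁻¹ = [[-14, -1, 30], [31, 22, -5]] · [[-3, 1, 0], [4, -1, 0], [-7/5, 3/5, -1/5]] = [[-4, 5, -6], [2, 6, 1]].

X = [[-4, 5, -6], [2, 6, 1]]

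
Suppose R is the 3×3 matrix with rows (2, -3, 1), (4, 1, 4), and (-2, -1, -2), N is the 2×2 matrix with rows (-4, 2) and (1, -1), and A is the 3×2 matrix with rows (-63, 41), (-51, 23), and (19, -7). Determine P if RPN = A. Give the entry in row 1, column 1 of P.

1

Left-multiply by R⁻¹ and right-multiply by N⁻¹: P = R⁻¹AN⁻¹.
det R = 2, so R⁻¹ = [[1, -7/2, -13/2], [0, -1, -2], [-1, 4, 7]].
det N = 2; the adjugate gives N⁻¹ = [[-1/2, -1], [-1/2, -2]].
R⁻¹A = [[-8, 6], [13, -9], [-8, 2]].
P = (R⁻¹A)N⁻¹ = [[1, -4], [-2, 5], [3, 4]].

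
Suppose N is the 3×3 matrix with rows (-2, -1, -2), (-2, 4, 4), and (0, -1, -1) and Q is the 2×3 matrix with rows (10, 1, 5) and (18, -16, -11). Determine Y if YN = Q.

N is on the right of Y, so right-multiply by N⁻¹: Y = QN⁻¹.
det N = -2; the adjugate gives N⁻¹ = [[0, -1/2, -2], [1, -1, -6], [-1, 1, 5]].
Y = QN⁻¹ = [[10, 1, 5], [18, -16, -11]] · [[0, -1/2, -2], [1, -1, -6], [-1, 1, 5]] = [[-4, -1, -1], [-5, -4, 5]].

Y = [[-4, -1, -1], [-5, -4, 5]]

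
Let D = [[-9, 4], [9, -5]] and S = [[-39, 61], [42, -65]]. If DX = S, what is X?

X = [[3, -5], [-3, 4]]

Left-multiplying both sides by D⁻¹ gives X = D⁻¹S.
D has determinant 9; D⁻¹ = [[-5/9, -4/9], [-1, -1]].
X = D⁻¹S = [[-5/9, -4/9], [-1, -1]] · [[-39, 61], [42, -65]] = [[3, -5], [-3, 4]].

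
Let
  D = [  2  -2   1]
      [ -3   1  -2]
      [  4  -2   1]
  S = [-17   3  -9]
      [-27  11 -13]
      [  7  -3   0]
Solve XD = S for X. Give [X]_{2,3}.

-3

D is on the right of X, so right-multiply by D⁻¹: X = SD⁻¹.
det D = 6; the adjugate gives D⁻¹ = [[-1/2, 0, 1/2], [-5/6, -1/3, 1/6], [1/3, -2/3, -2/3]].
X = SD⁻¹ = [[-17, 3, -9], [-27, 11, -13], [7, -3, 0]] · [[-1/2, 0, 1/2], [-5/6, -1/3, 1/6], [1/3, -2/3, -2/3]] = [[3, 5, -2], [0, 5, -3], [-1, 1, 3]].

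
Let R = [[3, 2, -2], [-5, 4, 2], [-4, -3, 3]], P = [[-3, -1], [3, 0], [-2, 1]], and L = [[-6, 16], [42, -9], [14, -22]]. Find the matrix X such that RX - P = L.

X = [[-3, 3], [5, 2], [5, -1]]

RX = L + P = [[-9, 15], [45, -9], [12, -21]].
R is on the left of X, so left-multiply by R⁻¹: X = R⁻¹(L + P).
R has determinant 6; R⁻¹ = [[3, 0, 2], [7/6, 1/6, 2/3], [31/6, 1/6, 11/3]].
X = R⁻¹(L + P) = [[-3, 3], [5, 2], [5, -1]].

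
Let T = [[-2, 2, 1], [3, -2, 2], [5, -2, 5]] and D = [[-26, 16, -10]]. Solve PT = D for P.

Since T sits to the right of P, P = DT⁻¹.
det T = 6, so T⁻¹ = [[-1, -2, 1], [-5/6, -5/2, 7/6], [2/3, 1, -1/3]].
P = DT⁻¹ = [[-26, 16, -10]] · [[-1, -2, 1], [-5/6, -5/2, 7/6], [2/3, 1, -1/3]] = [[6, 2, -4]].

P = [[6, 2, -4]]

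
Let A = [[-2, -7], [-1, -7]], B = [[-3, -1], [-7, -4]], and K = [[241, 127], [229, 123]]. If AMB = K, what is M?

M = [[4, 0], [1, 4]]

Isolating M: multiply by A⁻¹ from the left and B⁻¹ from the right, so M = A⁻¹KB⁻¹.
A has determinant 7; A⁻¹ = [[-1, 1], [1/7, -2/7]].
B has determinant 5; B⁻¹ = [[-4/5, 1/5], [7/5, -3/5]].
A⁻¹K = [[-12, -4], [-31, -17]].
M = (A⁻¹K)B⁻¹ = [[4, 0], [1, 4]].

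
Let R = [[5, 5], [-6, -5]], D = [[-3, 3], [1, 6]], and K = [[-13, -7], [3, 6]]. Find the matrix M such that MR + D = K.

M = [[-2, 0], [-2, -2]]

MR = K − D = [[-10, -10], [2, 0]].
R is on the right of M, so right-multiply by R⁻¹: M = (K − D)R⁻¹.
det R = 5; the adjugate gives R⁻¹ = [[-1, -1], [6/5, 1]].
M = (K − D)R⁻¹ = [[-2, 0], [-2, -2]].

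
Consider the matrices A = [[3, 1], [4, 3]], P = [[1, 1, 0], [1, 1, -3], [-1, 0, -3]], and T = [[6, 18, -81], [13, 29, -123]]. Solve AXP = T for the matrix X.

Isolating X: multiply by A⁻¹ from the left and P⁻¹ from the right, so X = A⁻¹TP⁻¹.
det A = 5; the adjugate gives A⁻¹ = [[3/5, -1/5], [-4/5, 3/5]].
P has determinant 3; P⁻¹ = [[-1, 1, -1], [2, -1, 1], [1/3, -1/3, 0]].
A⁻¹T = [[1, 5, -24], [3, 3, -9]].
X = (A⁻¹T)P⁻¹ = [[1, 4, 4], [0, 3, 0]].

X = [[1, 4, 4], [0, 3, 0]]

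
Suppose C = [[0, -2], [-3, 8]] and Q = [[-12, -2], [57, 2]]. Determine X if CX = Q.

X = [[-3, 2], [6, 1]]

C is on the left of X, so left-multiply by C⁻¹: X = C⁻¹Q.
det C = -6, so C⁻¹ = [[-4/3, -1/3], [-1/2, 0]].
X = C⁻¹Q = [[-4/3, -1/3], [-1/2, 0]] · [[-12, -2], [57, 2]] = [[-3, 2], [6, 1]].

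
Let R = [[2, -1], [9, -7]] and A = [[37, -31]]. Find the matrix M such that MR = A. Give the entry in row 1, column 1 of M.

R is on the right of M, so right-multiply by R⁻¹: M = AR⁻¹.
det R = -5; the adjugate gives R⁻¹ = [[7/5, -1/5], [9/5, -2/5]].
M = AR⁻¹ = [[37, -31]] · [[7/5, -1/5], [9/5, -2/5]] = [[-4, 5]].

-4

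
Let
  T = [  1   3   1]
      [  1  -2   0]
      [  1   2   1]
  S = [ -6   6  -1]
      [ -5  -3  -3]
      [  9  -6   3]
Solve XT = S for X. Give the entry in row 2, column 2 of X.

-2

Right-multiplying both sides by T⁻¹ gives X = ST⁻¹.
det T = -1, so T⁻¹ = [[2, 1, -2], [1, 0, -1], [-4, -1, 5]].
X = ST⁻¹ = [[-6, 6, -1], [-5, -3, -3], [9, -6, 3]] · [[2, 1, -2], [1, 0, -1], [-4, -1, 5]] = [[-2, -5, 1], [-1, -2, -2], [0, 6, 3]].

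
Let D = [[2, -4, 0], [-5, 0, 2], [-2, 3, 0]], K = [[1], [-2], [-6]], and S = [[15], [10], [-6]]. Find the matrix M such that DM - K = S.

DM = S + K = [[16], [8], [-12]].
Since D multiplies M on the left, M = D⁻¹(S + K).
D has determinant 4; D⁻¹ = [[-3/2, 0, -2], [-1, 0, -1], [-15/4, 1/2, -5]].
M = D⁻¹(S + K) = [[0], [-4], [4]].

M = [[0], [-4], [4]]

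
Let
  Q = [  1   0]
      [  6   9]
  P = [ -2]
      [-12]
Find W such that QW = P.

W = [[-2], [0]]

Left-multiplying both sides by Q⁻¹ gives W = Q⁻¹P.
det Q = 9, so Q⁻¹ = [[1, 0], [-2/3, 1/9]].
W = Q⁻¹P = [[1, 0], [-2/3, 1/9]] · [[-2], [-12]] = [[-2], [0]].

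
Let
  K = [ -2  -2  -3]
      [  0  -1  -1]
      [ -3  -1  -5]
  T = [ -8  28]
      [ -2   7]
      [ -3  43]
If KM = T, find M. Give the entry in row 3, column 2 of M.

Since K multiplies M on the left, M = K⁻¹T.
det K = -5; the adjugate gives K⁻¹ = [[-4/5, 7/5, 1/5], [-3/5, -1/5, 2/5], [3/5, -4/5, -2/5]].
M = K⁻¹T = [[-4/5, 7/5, 1/5], [-3/5, -1/5, 2/5], [3/5, -4/5, -2/5]] · [[-8, 28], [-2, 7], [-3, 43]] = [[3, -4], [4, -1], [-2, -6]].

-6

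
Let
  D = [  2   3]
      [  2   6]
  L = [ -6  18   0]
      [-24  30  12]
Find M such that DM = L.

M = [[6, 3, -6], [-6, 4, 4]]

Since D multiplies M on the left, M = D⁻¹L.
det D = 6; the adjugate gives D⁻¹ = [[1, -1/2], [-1/3, 1/3]].
M = D⁻¹L = [[1, -1/2], [-1/3, 1/3]] · [[-6, 18, 0], [-24, 30, 12]] = [[6, 3, -6], [-6, 4, 4]].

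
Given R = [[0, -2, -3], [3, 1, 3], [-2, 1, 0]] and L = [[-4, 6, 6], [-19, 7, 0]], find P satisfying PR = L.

R is on the right of P, so right-multiply by R⁻¹: P = LR⁻¹.
det R = -3, so R⁻¹ = [[1, 1, 1], [2, 2, 3], [-5/3, -4/3, -2]].
P = LR⁻¹ = [[-4, 6, 6], [-19, 7, 0]] · [[1, 1, 1], [2, 2, 3], [-5/3, -4/3, -2]] = [[-2, 0, 2], [-5, -5, 2]].

P = [[-2, 0, 2], [-5, -5, 2]]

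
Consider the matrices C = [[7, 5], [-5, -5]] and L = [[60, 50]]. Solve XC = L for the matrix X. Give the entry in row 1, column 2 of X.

-5

Since C sits to the right of X, X = LC⁻¹.
C has determinant -10; C⁻¹ = [[1/2, 1/2], [-1/2, -7/10]].
X = LC⁻¹ = [[60, 50]] · [[1/2, 1/2], [-1/2, -7/10]] = [[5, -5]].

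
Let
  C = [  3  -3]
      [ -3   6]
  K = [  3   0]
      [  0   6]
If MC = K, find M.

Right-multiplying both sides by C⁻¹ gives M = KC⁻¹.
det C = 9, so C⁻¹ = [[2/3, 1/3], [1/3, 1/3]].
M = KC⁻¹ = [[3, 0], [0, 6]] · [[2/3, 1/3], [1/3, 1/3]] = [[2, 1], [2, 2]].

M = [[2, 1], [2, 2]]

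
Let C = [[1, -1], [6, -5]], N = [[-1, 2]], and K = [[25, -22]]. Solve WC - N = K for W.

WC = K + N = [[24, -20]].
Since C sits to the right of W, W = (K + N)C⁻¹.
C has determinant 1; C⁻¹ = [[-5, 1], [-6, 1]].
W = (K + N)C⁻¹ = [[0, 4]].

W = [[0, 4]]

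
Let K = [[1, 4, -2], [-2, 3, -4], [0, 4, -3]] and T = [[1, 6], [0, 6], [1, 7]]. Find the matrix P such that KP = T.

Since K multiplies P on the left, P = K⁻¹T.
K has determinant -1; K⁻¹ = [[-7, -4, 10], [6, 3, -8], [8, 4, -11]].
P = K⁻¹T = [[-7, -4, 10], [6, 3, -8], [8, 4, -11]] · [[1, 6], [0, 6], [1, 7]] = [[3, 4], [-2, -2], [-3, -5]].

P = [[3, 4], [-2, -2], [-3, -5]]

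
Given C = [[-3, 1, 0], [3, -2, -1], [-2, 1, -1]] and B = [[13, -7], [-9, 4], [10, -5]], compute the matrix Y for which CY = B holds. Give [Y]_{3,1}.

Since C multiplies Y on the left, Y = C⁻¹B.
det C = -4, so C⁻¹ = [[-3/4, -1/4, 1/4], [-5/4, -3/4, 3/4], [1/4, -1/4, -3/4]].
Y = C⁻¹B = [[-3/4, -1/4, 1/4], [-5/4, -3/4, 3/4], [1/4, -1/4, -3/4]] · [[13, -7], [-9, 4], [10, -5]] = [[-5, 3], [-2, 2], [-2, 1]].

-2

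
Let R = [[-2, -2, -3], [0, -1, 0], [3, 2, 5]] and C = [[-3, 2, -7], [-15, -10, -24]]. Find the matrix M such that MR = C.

Right-multiplying both sides by R⁻¹ gives M = CR⁻¹.
R has determinant 1; R⁻¹ = [[-5, 4, -3], [0, -1, 0], [3, -2, 2]].
M = CR⁻¹ = [[-3, 2, -7], [-15, -10, -24]] · [[-5, 4, -3], [0, -1, 0], [3, -2, 2]] = [[-6, 0, -5], [3, -2, -3]].

M = [[-6, 0, -5], [3, -2, -3]]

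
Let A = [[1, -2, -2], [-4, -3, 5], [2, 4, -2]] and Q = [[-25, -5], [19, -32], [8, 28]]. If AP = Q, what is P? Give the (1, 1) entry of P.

-3

Left-multiplying both sides by A⁻¹ gives P = A⁻¹Q.
det A = 2, so A⁻¹ = [[-7, -6, -8], [1, 1, 3/2], [-5, -4, -11/2]].
P = A⁻¹Q = [[-7, -6, -8], [1, 1, 3/2], [-5, -4, -11/2]] · [[-25, -5], [19, -32], [8, 28]] = [[-3, 3], [6, 5], [5, -1]].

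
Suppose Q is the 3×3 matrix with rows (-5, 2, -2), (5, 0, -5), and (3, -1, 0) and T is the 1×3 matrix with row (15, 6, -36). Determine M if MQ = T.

Since Q sits to the right of M, M = TQ⁻¹.
det Q = 5, so Q⁻¹ = [[-1, 2/5, -2], [-3, 6/5, -7], [-1, 1/5, -2]].
M = TQ⁻¹ = [[15, 6, -36]] · [[-1, 2/5, -2], [-3, 6/5, -7], [-1, 1/5, -2]] = [[3, 6, 0]].

M = [[3, 6, 0]]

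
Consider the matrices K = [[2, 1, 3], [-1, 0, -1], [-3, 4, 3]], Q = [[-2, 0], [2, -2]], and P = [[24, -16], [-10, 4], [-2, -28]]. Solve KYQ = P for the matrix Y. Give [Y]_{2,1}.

3

Y = K⁻¹PQ⁻¹ (apply K⁻¹ on the left and Q⁻¹ on the right).
det K = 2; the adjugate gives K⁻¹ = [[2, 9/2, -1/2], [3, 15/2, -1/2], [-2, -11/2, 1/2]].
det Q = 4; the adjugate gives Q⁻¹ = [[-1/2, 0], [-1/2, -1/2]].
K⁻¹P = [[4, 0], [-2, -4], [6, -4]].
Y = (K⁻¹P)Q⁻¹ = [[-2, 0], [3, 2], [-1, 2]].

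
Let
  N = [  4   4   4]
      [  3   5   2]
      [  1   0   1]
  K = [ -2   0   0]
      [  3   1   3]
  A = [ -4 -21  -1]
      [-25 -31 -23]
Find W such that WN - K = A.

W = [[1, -5, 5], [-5, -2, 4]]

WN = A + K = [[-6, -21, -1], [-22, -30, -20]].
Right-multiplying both sides by N⁻¹ gives W = (A + K)N⁻¹.
det N = -4; the adjugate gives N⁻¹ = [[-5/4, 1, 3], [1/4, 0, -1], [5/4, -1, -2]].
W = (A + K)N⁻¹ = [[1, -5, 5], [-5, -2, 4]].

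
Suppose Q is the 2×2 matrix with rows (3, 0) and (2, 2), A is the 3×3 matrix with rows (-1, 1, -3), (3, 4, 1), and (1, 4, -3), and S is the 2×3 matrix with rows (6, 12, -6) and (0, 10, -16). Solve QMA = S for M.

M = [[-4, -2, 4], [-3, -3, 4]]

Isolating M: multiply by Q⁻¹ from the left and A⁻¹ from the right, so M = Q⁻¹SA⁻¹.
det Q = 6; the adjugate gives Q⁻¹ = [[1/3, 0], [-1/3, 1/2]].
det A = 2; the adjugate gives A⁻¹ = [[-8, -9/2, 13/2], [5, 3, -4], [4, 5/2, -7/2]].
Q⁻¹S = [[2, 4, -2], [-2, 1, -6]].
M = (Q⁻¹S)A⁻¹ = [[-4, -2, 4], [-3, -3, 4]].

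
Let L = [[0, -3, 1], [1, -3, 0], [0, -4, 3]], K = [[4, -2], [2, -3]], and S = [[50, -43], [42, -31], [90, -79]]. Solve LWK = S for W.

W = L⁻¹SK⁻¹ (apply L⁻¹ on the left and K⁻¹ on the right).
L has determinant 5; L⁻¹ = [[-9/5, 1, 3/5], [-3/5, 0, 1/5], [-4/5, 0, 3/5]].
K has determinant -8; K⁻¹ = [[3/8, -1/4], [1/4, -1/2]].
L⁻¹S = [[6, -1], [-12, 10], [14, -13]].
W = (L⁻¹S)K⁻¹ = [[2, -1], [-2, -2], [2, 3]].

W = [[2, -1], [-2, -2], [2, 3]]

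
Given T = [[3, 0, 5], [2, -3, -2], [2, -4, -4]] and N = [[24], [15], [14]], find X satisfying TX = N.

Since T multiplies X on the left, X = T⁻¹N.
det T = 2; the adjugate gives T⁻¹ = [[2, -10, 15/2], [2, -11, 8], [-1, 6, -9/2]].
X = T⁻¹N = [[2, -10, 15/2], [2, -11, 8], [-1, 6, -9/2]] · [[24], [15], [14]] = [[3], [-5], [3]].

X = [[3], [-5], [3]]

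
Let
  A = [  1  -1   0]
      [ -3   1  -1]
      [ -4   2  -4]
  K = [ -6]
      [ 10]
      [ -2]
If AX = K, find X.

Left-multiplying both sides by A⁻¹ gives X = A⁻¹K.
det A = 6, so A⁻¹ = [[-1/3, -2/3, 1/6], [-4/3, -2/3, 1/6], [-1/3, 1/3, -1/3]].
X = A⁻¹K = [[-1/3, -2/3, 1/6], [-4/3, -2/3, 1/6], [-1/3, 1/3, -1/3]] · [[-6], [10], [-2]] = [[-5], [1], [6]].

X = [[-5], [1], [6]]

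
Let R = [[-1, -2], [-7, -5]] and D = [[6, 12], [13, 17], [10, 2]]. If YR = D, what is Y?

Y = [[-6, 0], [-6, -1], [4, -2]]

R is on the right of Y, so right-multiply by R⁻¹: Y = DR⁻¹.
det R = -9, so R⁻¹ = [[5/9, -2/9], [-7/9, 1/9]].
Y = DR⁻¹ = [[6, 12], [13, 17], [10, 2]] · [[5/9, -2/9], [-7/9, 1/9]] = [[-6, 0], [-6, -1], [4, -2]].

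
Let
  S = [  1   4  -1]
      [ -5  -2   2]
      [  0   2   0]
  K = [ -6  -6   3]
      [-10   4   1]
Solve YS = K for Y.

Y = [[-1, 1, 0], [5, 3, -5]]

Right-multiplying both sides by S⁻¹ gives Y = KS⁻¹.
S has determinant 6; S⁻¹ = [[-2/3, -1/3, 1], [0, 0, 1/2], [-5/3, -1/3, 3]].
Y = KS⁻¹ = [[-6, -6, 3], [-10, 4, 1]] · [[-2/3, -1/3, 1], [0, 0, 1/2], [-5/3, -1/3, 3]] = [[-1, 1, 0], [5, 3, -5]].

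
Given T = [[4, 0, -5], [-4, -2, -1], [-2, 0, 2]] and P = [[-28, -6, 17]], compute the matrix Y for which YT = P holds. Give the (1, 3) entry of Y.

0

Right-multiplying both sides by T⁻¹ gives Y = PT⁻¹.
det T = 4, so T⁻¹ = [[-1, 0, -5/2], [5/2, -1/2, 6], [-1, 0, -2]].
Y = PT⁻¹ = [[-28, -6, 17]] · [[-1, 0, -5/2], [5/2, -1/2, 6], [-1, 0, -2]] = [[-4, 3, 0]].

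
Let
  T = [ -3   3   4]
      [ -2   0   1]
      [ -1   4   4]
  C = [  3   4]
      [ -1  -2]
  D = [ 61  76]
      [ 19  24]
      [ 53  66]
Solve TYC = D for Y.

Left-multiply by T⁻¹ and right-multiply by C⁻¹: Y = T⁻¹DC⁻¹.
det T = 1; the adjugate gives T⁻¹ = [[-4, 4, 3], [7, -8, -5], [-8, 9, 6]].
C has determinant -2; C⁻¹ = [[1, 2], [-1/2, -3/2]].
T⁻¹D = [[-9, -10], [10, 10], [1, 4]].
Y = (T⁻¹D)C⁻¹ = [[-4, -3], [5, 5], [-1, -4]].

Y = [[-4, -3], [5, 5], [-1, -4]]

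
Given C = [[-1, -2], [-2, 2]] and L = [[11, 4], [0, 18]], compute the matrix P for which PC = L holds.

Right-multiplying both sides by C⁻¹ gives P = LC⁻¹.
det C = -6; the adjugate gives C⁻¹ = [[-1/3, -1/3], [-1/3, 1/6]].
P = LC⁻¹ = [[11, 4], [0, 18]] · [[-1/3, -1/3], [-1/3, 1/6]] = [[-5, -3], [-6, 3]].

P = [[-5, -3], [-6, 3]]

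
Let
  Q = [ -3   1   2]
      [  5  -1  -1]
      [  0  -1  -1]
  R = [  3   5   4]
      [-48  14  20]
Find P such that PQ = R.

P = [[-1, 0, -6], [6, -6, -2]]

Right-multiplying both sides by Q⁻¹ gives P = RQ⁻¹.
det Q = -5, so Q⁻¹ = [[0, 1/5, -1/5], [-1, -3/5, -7/5], [1, 3/5, 2/5]].
P = RQ⁻¹ = [[3, 5, 4], [-48, 14, 20]] · [[0, 1/5, -1/5], [-1, -3/5, -7/5], [1, 3/5, 2/5]] = [[-1, 0, -6], [6, -6, -2]].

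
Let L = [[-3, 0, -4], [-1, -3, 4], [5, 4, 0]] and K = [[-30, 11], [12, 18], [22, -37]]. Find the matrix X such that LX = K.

X = [[6, -5], [-2, -3], [3, 1]]

Left-multiplying both sides by L⁻¹ gives X = L⁻¹K.
det L = 4, so L⁻¹ = [[-4, -4, -3], [5, 5, 4], [11/4, 3, 9/4]].
X = L⁻¹K = [[-4, -4, -3], [5, 5, 4], [11/4, 3, 9/4]] · [[-30, 11], [12, 18], [22, -37]] = [[6, -5], [-2, -3], [3, 1]].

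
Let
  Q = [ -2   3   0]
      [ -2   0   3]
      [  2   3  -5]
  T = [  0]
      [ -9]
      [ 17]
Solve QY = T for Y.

Y = [[3], [2], [-1]]

Q is on the left of Y, so left-multiply by Q⁻¹: Y = Q⁻¹T.
Q has determinant 6; Q⁻¹ = [[-3/2, 5/2, 3/2], [-2/3, 5/3, 1], [-1, 2, 1]].
Y = Q⁻¹T = [[-3/2, 5/2, 3/2], [-2/3, 5/3, 1], [-1, 2, 1]] · [[0], [-9], [17]] = [[3], [2], [-1]].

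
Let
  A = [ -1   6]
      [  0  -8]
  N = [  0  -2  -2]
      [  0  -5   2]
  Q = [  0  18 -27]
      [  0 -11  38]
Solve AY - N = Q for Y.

Y = [[0, -4, -1], [0, 2, -5]]

AY = Q + N = [[0, 16, -29], [0, -16, 40]].
Since A multiplies Y on the left, Y = A⁻¹(Q + N).
det A = 8; the adjugate gives A⁻¹ = [[-1, -3/4], [0, -1/8]].
Y = A⁻¹(Q + N) = [[0, -4, -1], [0, 2, -5]].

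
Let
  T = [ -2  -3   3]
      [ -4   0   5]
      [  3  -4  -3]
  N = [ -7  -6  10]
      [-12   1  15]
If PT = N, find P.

Since T sits to the right of P, P = NT⁻¹.
det T = -1; the adjugate gives T⁻¹ = [[-20, 21, 15], [-3, 3, 2], [-16, 17, 12]].
P = NT⁻¹ = [[-7, -6, 10], [-12, 1, 15]] · [[-20, 21, 15], [-3, 3, 2], [-16, 17, 12]] = [[-2, 5, 3], [-3, 6, 2]].

P = [[-2, 5, 3], [-3, 6, 2]]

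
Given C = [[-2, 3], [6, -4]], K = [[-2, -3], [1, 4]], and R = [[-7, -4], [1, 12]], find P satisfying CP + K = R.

CP = R − K = [[-5, -1], [0, 8]].
Left-multiplying both sides by C⁻¹ gives P = C⁻¹(R − K).
det C = -10; the adjugate gives C⁻¹ = [[2/5, 3/10], [3/5, 1/5]].
P = C⁻¹(R − K) = [[-2, 2], [-3, 1]].

P = [[-2, 2], [-3, 1]]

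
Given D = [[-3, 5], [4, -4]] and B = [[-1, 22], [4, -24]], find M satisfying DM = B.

Since D multiplies M on the left, M = D⁻¹B.
D has determinant -8; D⁻¹ = [[1/2, 5/8], [1/2, 3/8]].
M = D⁻¹B = [[1/2, 5/8], [1/2, 3/8]] · [[-1, 22], [4, -24]] = [[2, -4], [1, 2]].

M = [[2, -4], [1, 2]]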